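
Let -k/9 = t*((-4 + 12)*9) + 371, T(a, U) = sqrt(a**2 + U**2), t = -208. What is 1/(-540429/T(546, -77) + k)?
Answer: 4440577225/583659221839676 + 1261001*sqrt(6205)/1750977665519028 ≈ 7.6649e-6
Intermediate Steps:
T(a, U) = sqrt(U**2 + a**2)
k = 131445 (k = -9*(-208*(-4 + 12)*9 + 371) = -9*(-1664*9 + 371) = -9*(-208*72 + 371) = -9*(-14976 + 371) = -9*(-14605) = 131445)
1/(-540429/T(546, -77) + k) = 1/(-540429/sqrt((-77)**2 + 546**2) + 131445) = 1/(-540429/sqrt(5929 + 298116) + 131445) = 1/(-540429*sqrt(6205)/43435 + 131445) = 1/(131445 - 540429*sqrt(6205)/43435)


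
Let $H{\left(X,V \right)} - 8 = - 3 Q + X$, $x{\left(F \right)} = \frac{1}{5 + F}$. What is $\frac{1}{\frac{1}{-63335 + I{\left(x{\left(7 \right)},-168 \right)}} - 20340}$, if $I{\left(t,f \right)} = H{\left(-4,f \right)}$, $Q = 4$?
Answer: $- \frac{63343}{1288396621} \approx -4.9164 \cdot 10^{-5}$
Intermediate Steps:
$H{\left(X,V \right)} = -4 + X$ ($H{\left(X,V \right)} = 8 + \left(\left(-3\right) 4 + X\right) = 8 + \left(-12 + X\right) = -4 + X$)
$I{\left(t,f \right)} = -8$ ($I{\left(t,f \right)} = -4 - 4 = -8$)
$\frac{1}{\frac{1}{-63335 + I{\left(x{\left(7 \right)},-168 \right)}} - 20340} = \frac{1}{\frac{1}{-63335 - 8} - 20340} = \frac{1}{\frac{1}{-63343} - 20340} = \frac{1}{- \frac{1}{63343} - 20340} = \frac{1}{- \frac{1288396621}{63343}} = - \frac{63343}{1288396621}$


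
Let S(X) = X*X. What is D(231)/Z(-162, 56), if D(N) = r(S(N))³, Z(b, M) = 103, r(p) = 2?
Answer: 8/103 ≈ 0.077670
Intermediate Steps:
S(X) = X²
D(N) = 8 (D(N) = 2³ = 8)
D(231)/Z(-162, 56) = 8/103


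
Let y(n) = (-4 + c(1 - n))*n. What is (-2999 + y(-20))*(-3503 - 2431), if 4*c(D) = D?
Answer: 17944416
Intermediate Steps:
c(D) = D/4
y(n) = n*(-15/4 - n/4) (y(n) = (-4 + (1 - n)/4)*n = (-4 + (¼ - n/4))*n = (-15/4 - n/4)*n = n*(-15/4 - n/4))
(-2999 + y(-20))*(-3503 - 2431) = (-2999 - ¼*(-20)*(15 - 20))*(-3503 - 2431) = (-2999 - ¼*(-20)*(-5))*(-5934) = (-2999 - 25)*(-5934) = -3024*(-5934) = 17944416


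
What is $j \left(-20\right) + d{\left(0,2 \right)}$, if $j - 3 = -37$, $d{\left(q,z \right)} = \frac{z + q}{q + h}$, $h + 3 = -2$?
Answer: $\frac{3398}{5} \approx 679.6$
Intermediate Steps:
$h = -5$ ($h = -3 - 2 = -5$)
$d{\left(q,z \right)} = \frac{q + z}{-5 + q}$ ($d{\left(q,z \right)} = \frac{z + q}{q - 5} = \frac{q + z}{-5 + q}$)
$j = -34$ ($j = 3 - 37 = -34$)
$j \left(-20\right) + d{\left(0,2 \right)} = \left(-34\right) \left(-20\right) + \frac{0 + 2}{-5 + 0} = 680 + \frac{1}{-5} \cdot 2 = 680 - \frac{2}{5} = \frac{3398}{5}$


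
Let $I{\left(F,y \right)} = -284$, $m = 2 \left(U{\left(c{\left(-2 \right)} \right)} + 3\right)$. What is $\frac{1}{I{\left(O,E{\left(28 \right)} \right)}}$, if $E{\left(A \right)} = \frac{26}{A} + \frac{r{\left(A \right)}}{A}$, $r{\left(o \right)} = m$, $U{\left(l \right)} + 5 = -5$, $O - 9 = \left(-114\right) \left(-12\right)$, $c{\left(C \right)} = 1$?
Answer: $- \frac{1}{284} \approx -0.0035211$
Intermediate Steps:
$O = 1377$ ($O = 9 - -1368 = 9 + 1368 = 1377$)
$U{\left(l \right)} = -10$ ($U{\left(l \right)} = -5 - 5 = -10$)
$m = -14$ ($m = 2 \left(-10 + 3\right) = 2 \left(-7\right) = -14$)
$r{\left(o \right)} = -14$
$E{\left(A \right)} = \frac{12}{A}$ ($E{\left(A \right)} = \frac{26}{A} - \frac{14}{A} = \frac{12}{A}$)
$\frac{1}{I{\left(O,E{\left(28 \right)} \right)}} = \frac{1}{-284} = - \frac{1}{284}$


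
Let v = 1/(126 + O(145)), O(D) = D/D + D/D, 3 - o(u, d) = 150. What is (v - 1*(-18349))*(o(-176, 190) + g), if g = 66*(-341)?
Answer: -53204489469/128 ≈ -4.1566e+8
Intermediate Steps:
o(u, d) = -147 (o(u, d) = 3 - 1*150 = 3 - 150 = -147)
O(D) = 2 (O(D) = 1 + 1 = 2)
g = -22506
v = 1/128 (v = 1/(126 + 2) = 1/128 ≈ 0.0078125)
(v - 1*(-18349))*(o(-176, 190) + g) = (1/128 - 1*(-18349))*(-147 - 22506) = (1/128 + 18349)*(-22653) = (2348673/128)*(-22653) = -53204489469/128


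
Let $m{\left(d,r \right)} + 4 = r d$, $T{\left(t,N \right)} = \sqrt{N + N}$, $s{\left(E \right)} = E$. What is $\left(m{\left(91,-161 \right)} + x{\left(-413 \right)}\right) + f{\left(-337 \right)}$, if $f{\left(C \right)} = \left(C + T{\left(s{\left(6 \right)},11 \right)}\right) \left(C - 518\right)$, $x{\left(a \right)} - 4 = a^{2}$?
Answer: $444053 - 855 \sqrt{22} \approx 4.4004 \cdot 10^{5}$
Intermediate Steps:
$T{\left(t,N \right)} = \sqrt{2} \sqrt{N}$ ($T{\left(t,N \right)} = \sqrt{2 N} = \sqrt{2} \sqrt{N}$)
$m{\left(d,r \right)} = -4 + d r$ ($m{\left(d,r \right)} = -4 + r d = -4 + d r$)
$x{\left(a \right)} = 4 + a^{2}$
$f{\left(C \right)} = \left(-518 + C\right) \left(C + \sqrt{22}\right)$ ($f{\left(C \right)} = \left(C + \sqrt{2} \sqrt{11}\right) \left(C - 518\right) = \left(C + \sqrt{22}\right) \left(-518 + C\right) = \left(-518 + C\right) \left(C + \sqrt{22}\right)$)
$\left(m{\left(91,-161 \right)} + x{\left(-413 \right)}\right) + f{\left(-337 \right)} = \left(\left(-4 + 91 \left(-161\right)\right) + \left(4 + \left(-413\right)^{2}\right)\right) - \left(-174566 - 113569 + 855 \sqrt{22}\right) = \left(\left(-4 - 14651\right) + \left(4 + 170569\right)\right) + \left(113569 + 174566 - 518 \sqrt{22} - 337 \sqrt{22}\right) = \left(-14655 + 170573\right) + \left(288135 - 855 \sqrt{22}\right) = 155918 + \left(288135 - 855 \sqrt{22}\right) = 444053 - 855 \sqrt{22}$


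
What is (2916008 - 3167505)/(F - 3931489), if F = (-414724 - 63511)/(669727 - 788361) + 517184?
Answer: 29836095098/405052181135 ≈ 0.073660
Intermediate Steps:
F = 61356084891/118634 (F = -478235/(-118634) + 517184 = -478235*(-1/118634) + 517184 = 478235/118634 + 517184 = 61356084891/118634 ≈ 5.1719e+5)
(2916008 - 3167505)/(F - 3931489) = (2916008 - 3167505)/(61356084891/118634 - 3931489) = -251497/(-405052181135/118634) = -251497*(-118634/405052181135) = 29836095098/405052181135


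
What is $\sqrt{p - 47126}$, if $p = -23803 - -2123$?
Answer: $i \sqrt{68806} \approx 262.31 i$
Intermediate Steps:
$p = -21680$ ($p = -23803 + 2123 = -21680$)
$\sqrt{p - 47126} = \sqrt{-21680 - 47126} = \sqrt{-68806} = i \sqrt{68806}$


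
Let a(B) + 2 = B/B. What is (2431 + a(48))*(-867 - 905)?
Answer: -4305960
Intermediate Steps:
a(B) = -1 (a(B) = -2 + B/B = -2 + 1 = -1)
(2431 + a(48))*(-867 - 905) = (2431 - 1)*(-867 - 905) = 2430*(-1772) = -4305960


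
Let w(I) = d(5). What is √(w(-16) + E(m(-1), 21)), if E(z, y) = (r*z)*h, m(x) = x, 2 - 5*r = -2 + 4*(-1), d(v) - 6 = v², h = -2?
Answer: 3*√95/5 ≈ 5.8481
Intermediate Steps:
d(v) = 6 + v²
r = 8/5 (r = ⅖ - (-2 + 4*(-1))/5 = ⅖ - (-2 - 4)/5 = ⅖ - ⅕*(-6) = ⅖ + 6/5 = 8/5 ≈ 1.6000)
w(I) = 31 (w(I) = 6 + 5² = 6 + 25 = 31)
E(z, y) = -16*z/5 (E(z, y) = (8*z/5)*(-2) = -16*z/5)
√(w(-16) + E(m(-1), 21)) = √(31 - 16/5*(-1)) = √(31 + 16/5) = √(171/5) = 3*√95/5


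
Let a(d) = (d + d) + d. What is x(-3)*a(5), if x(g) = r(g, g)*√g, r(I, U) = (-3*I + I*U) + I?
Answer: 225*I*√3 ≈ 389.71*I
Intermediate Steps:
r(I, U) = -2*I + I*U
a(d) = 3*d (a(d) = 2*d + d = 3*d)
x(g) = g^(3/2)*(-2 + g) (x(g) = (g*(-2 + g))*√g = g^(3/2)*(-2 + g))
x(-3)*a(5) = ((-3)^(3/2)*(-2 - 3))*(3*5) = (-3*I*√3*(-5))*15 = (15*I*√3)*15 = 225*I*√3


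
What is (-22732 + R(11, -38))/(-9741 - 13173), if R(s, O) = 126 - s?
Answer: 2513/2546 ≈ 0.98704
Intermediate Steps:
(-22732 + R(11, -38))/(-9741 - 13173) = (-22732 + (126 - 1*11))/(-9741 - 13173) = (-22732 + (126 - 11))/(-22914) = (-22732 + 115)*(-1/22914) = -22617*(-1/22914) = 2513/2546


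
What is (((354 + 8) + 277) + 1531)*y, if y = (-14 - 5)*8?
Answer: -329840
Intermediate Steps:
y = -152 (y = -19*8 = -152)
(((354 + 8) + 277) + 1531)*y = (((354 + 8) + 277) + 1531)*(-152) = ((362 + 277) + 1531)*(-152) = (639 + 1531)*(-152) = 2170*(-152) = -329840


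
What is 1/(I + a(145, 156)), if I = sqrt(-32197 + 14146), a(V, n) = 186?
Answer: 62/17549 - I*sqrt(18051)/52647 ≈ 0.003533 - 0.002552*I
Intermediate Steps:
I = I*sqrt(18051) (I = sqrt(-18051) = I*sqrt(18051) ≈ 134.35*I)
1/(I + a(145, 156)) = 1/(I*sqrt(18051) + 186) = 1/(186 + I*sqrt(18051))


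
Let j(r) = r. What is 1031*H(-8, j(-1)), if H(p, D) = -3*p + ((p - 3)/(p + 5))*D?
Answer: 62891/3 ≈ 20964.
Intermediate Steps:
H(p, D) = -3*p + D*(-3 + p)/(5 + p) (H(p, D) = -3*p + ((-3 + p)/(5 + p))*D = -3*p + D*(-3 + p)/(5 + p))
1031*H(-8, j(-1)) = 1031*((-15*(-8) - 3*(-1) - 3*(-8)**2 - 1*(-8))/(5 - 8)) = 1031*((120 + 3 - 3*64 + 8)/(-3)) = 1031*(-(120 + 3 - 192 + 8)/3) = 1031*(-1/3*(-61)) = 1031*(61/3) = 62891/3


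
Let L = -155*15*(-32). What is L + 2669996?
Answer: 2744396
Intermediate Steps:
L = 74400 (L = -2325*(-32) = 74400)
L + 2669996 = 74400 + 2669996 = 2744396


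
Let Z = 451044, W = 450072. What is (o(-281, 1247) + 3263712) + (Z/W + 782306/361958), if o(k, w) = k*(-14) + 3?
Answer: 7393388014014939/2262599458 ≈ 3.2677e+6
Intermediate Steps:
o(k, w) = 3 - 14*k (o(k, w) = -14*k + 3 = 3 - 14*k)
(o(-281, 1247) + 3263712) + (Z/W + 782306/361958) = ((3 - 14*(-281)) + 3263712) + (451044/450072 + 782306/361958) = ((3 + 3934) + 3263712) + (451044*(1/450072) + 782306*(1/361958)) = (3937 + 3263712) + (12529/12502 + 391153/180979) = 3267649 + 7157680697/2262599458 = 7393388014014939/2262599458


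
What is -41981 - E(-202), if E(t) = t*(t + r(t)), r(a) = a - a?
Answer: -82785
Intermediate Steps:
r(a) = 0
E(t) = t² (E(t) = t*(t + 0) = t*t = t²)
-41981 - E(-202) = -41981 - 1*(-202)² = -41981 - 1*40804 = -41981 - 40804 = -82785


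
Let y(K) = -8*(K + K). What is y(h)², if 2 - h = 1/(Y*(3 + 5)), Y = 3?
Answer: 8836/9 ≈ 981.78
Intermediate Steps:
h = 47/24 (h = 2 - 1/(3*(3 + 5)) = 2 - 1/(3*8) = 2 - 1/24 = 47/24 ≈ 1.9583)
y(K) = -16*K
y(h)² = (-16*47/24)² = (-94/3)² = 8836/9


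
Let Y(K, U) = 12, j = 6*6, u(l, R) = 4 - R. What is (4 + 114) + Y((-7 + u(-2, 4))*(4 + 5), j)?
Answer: 130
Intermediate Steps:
j = 36
(4 + 114) + Y((-7 + u(-2, 4))*(4 + 5), j) = (4 + 114) + 12 = 118 + 12 = 130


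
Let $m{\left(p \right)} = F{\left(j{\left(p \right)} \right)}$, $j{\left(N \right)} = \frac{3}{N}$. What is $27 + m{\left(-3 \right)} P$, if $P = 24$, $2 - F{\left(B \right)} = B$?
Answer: $99$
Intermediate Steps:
$F{\left(B \right)} = 2 - B$
$m{\left(p \right)} = 2 - \frac{3}{p}$
$27 + m{\left(-3 \right)} P = 27 + \left(2 - \frac{3}{-3}\right) 24 = 27 + \left(2 - -1\right) 24 = 27 + \left(2 + 1\right) 24 = 27 + 3 \cdot 24 = 27 + 72 = 99$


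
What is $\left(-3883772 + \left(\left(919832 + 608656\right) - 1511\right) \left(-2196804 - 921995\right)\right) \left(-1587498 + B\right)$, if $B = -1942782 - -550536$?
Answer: $14190548750111654880$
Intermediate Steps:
$B = -1392246$ ($B = -1942782 + 550536 = -1392246$)
$\left(-3883772 + \left(\left(919832 + 608656\right) - 1511\right) \left(-2196804 - 921995\right)\right) \left(-1587498 + B\right) = \left(-3883772 + \left(\left(919832 + 608656\right) - 1511\right) \left(-2196804 - 921995\right)\right) \left(-1587498 - 1392246\right) = \left(-3883772 + \left(1528488 - 1511\right) \left(-3118799\right)\right) \left(-2979744\right) = \left(-3883772 + 1526977 \left(-3118799\right)\right) \left(-2979744\right) = \left(-3883772 - 4762334340623\right) \left(-2979744\right) = \left(-4762338224395\right) \left(-2979744\right) = 14190548750111654880$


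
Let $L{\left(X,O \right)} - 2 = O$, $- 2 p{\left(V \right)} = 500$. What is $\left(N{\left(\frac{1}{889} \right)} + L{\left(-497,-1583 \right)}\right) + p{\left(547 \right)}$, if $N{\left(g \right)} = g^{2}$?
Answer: $- \frac{1447077750}{790321} \approx -1831.0$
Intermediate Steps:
$p{\left(V \right)} = -250$ ($p{\left(V \right)} = \left(- \frac{1}{2}\right) 500 = -250$)
$L{\left(X,O \right)} = 2 + O$
$\left(N{\left(\frac{1}{889} \right)} + L{\left(-497,-1583 \right)}\right) + p{\left(547 \right)} = \left(\left(\frac{1}{889}\right)^{2} + \left(2 - 1583\right)\right) - 250 = \left(\left(\frac{1}{889}\right)^{2} - 1581\right) - 250 = \left(\frac{1}{790321} - 1581\right) - 250 = - \frac{1249497500}{790321} - 250 = - \frac{1447077750}{790321}$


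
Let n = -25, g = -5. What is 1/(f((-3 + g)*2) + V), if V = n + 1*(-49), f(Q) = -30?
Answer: -1/104 ≈ -0.0096154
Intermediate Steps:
V = -74 (V = -25 + 1*(-49) = -25 - 49 = -74)
1/(f((-3 + g)*2) + V) = 1/(-30 - 74) = 1/(-104) = -1/104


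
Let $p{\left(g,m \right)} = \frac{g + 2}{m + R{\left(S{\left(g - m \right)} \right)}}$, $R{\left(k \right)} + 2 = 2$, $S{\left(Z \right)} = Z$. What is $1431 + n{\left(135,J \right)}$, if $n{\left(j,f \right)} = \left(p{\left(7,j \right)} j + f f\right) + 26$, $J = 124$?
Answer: $16842$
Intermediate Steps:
$R{\left(k \right)} = 0$ ($R{\left(k \right)} = -2 + 2 = 0$)
$p{\left(g,m \right)} = \frac{2 + g}{m}$ ($p{\left(g,m \right)} = \frac{g + 2}{m + 0} = \frac{2 + g}{m}$)
$n{\left(j,f \right)} = 35 + f^{2}$ ($n{\left(j,f \right)} = \left(\frac{2 + 7}{j} j + f f\right) + 26 = \left(\frac{1}{j} 9 j + f^{2}\right) + 26 = \left(\frac{9}{j} j + f^{2}\right) + 26 = \left(9 + f^{2}\right) + 26 = 35 + f^{2}$)
$1431 + n{\left(135,J \right)} = 1431 + \left(35 + 124^{2}\right) = 1431 + \left(35 + 15376\right) = 1431 + 15411 = 16842$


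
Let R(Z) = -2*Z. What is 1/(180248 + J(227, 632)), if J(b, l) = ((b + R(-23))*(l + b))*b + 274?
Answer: 1/53413611 ≈ 1.8722e-8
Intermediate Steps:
J(b, l) = 274 + b*(46 + b)*(b + l) (J(b, l) = ((b - 2*(-23))*(l + b))*b + 274 = ((b + 46)*(b + l))*b + 274 = ((46 + b)*(b + l))*b + 274 = b*(46 + b)*(b + l) + 274 = 274 + b*(46 + b)*(b + l))
1/(180248 + J(227, 632)) = 1/(180248 + (274 + 227³ + 46*227² + 632*227² + 46*227*632)) = 1/(180248 + (274 + 11697083 + 46*51529 + 632*51529 + 6599344)) = 1/(180248 + (274 + 11697083 + 2370334 + 32566328 + 6599344)) = 1/(180248 + 53233363) = 1/53413611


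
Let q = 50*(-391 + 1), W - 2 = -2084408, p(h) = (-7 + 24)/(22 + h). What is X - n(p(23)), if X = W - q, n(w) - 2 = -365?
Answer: -2064543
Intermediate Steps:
p(h) = 17/(22 + h)
n(w) = -363 (n(w) = 2 - 365 = -363)
W = -2084406 (W = 2 - 2084408 = -2084406)
q = -19500 (q = 50*(-390) = -19500)
X = -2064906 (X = -2084406 - 1*(-19500) = -2084406 + 19500 = -2064906)
X - n(p(23)) = -2064906 - 1*(-363) = -2064906 + 363 = -2064543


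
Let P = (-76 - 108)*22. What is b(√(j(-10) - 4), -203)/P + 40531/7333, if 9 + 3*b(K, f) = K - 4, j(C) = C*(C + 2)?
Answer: 492303793/89051952 - √19/6072 ≈ 5.5276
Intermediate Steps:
P = -4048 (P = -184*22 = -4048)
j(C) = C*(2 + C)
b(K, f) = -13/3 + K/3 (b(K, f) = -3 + (K - 4)/3 = -3 + (-4 + K)/3 = -3 + (-4/3 + K/3) = -13/3 + K/3)
b(√(j(-10) - 4), -203)/P + 40531/7333 = (-13/3 + √(-10*(2 - 10) - 4)/3)/(-4048) + 40531/7333 = (-13/3 + √(-10*(-8) - 4)/3)*(-1/4048) + 40531*(1/7333) = (-13/3 + √(80 - 4)/3)*(-1/4048) + 40531/7333 = (-13/3 + √76/3)*(-1/4048) + 40531/7333 = (-13/3 + (2*√19)/3)*(-1/4048) + 40531/7333 = (-13/3 + 2*√19/3)*(-1/4048) + 40531/7333 = (13/12144 - √19/6072) + 40531/7333 = 492303793/89051952 - √19/6072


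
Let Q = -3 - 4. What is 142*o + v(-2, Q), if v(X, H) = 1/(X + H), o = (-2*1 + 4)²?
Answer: 5111/9 ≈ 567.89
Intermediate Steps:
o = 4 (o = (-2 + 4)² = 2² = 4)
Q = -7
v(X, H) = 1/(H + X)
142*o + v(-2, Q) = 142*4 + 1/(-7 - 2) = 568 + 1/(-9) = 568 - ⅑ = 5111/9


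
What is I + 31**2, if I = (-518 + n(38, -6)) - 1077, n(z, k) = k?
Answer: -640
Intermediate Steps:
I = -1601 (I = (-518 - 6) - 1077 = -524 - 1077 = -1601)
I + 31**2 = -1601 + 31**2 = -1601 + 961 = -640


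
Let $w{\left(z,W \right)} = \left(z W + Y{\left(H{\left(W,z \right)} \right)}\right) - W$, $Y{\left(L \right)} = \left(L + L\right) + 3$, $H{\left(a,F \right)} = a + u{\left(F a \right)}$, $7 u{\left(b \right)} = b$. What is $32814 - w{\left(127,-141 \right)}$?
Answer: $\frac{391827}{7} \approx 55975.0$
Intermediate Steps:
$u{\left(b \right)} = \frac{b}{7}$
$H{\left(a,F \right)} = a + \frac{F a}{7}$
$Y{\left(L \right)} = 3 + 2 L$ ($Y{\left(L \right)} = 2 L + 3 = 3 + 2 L$)
$w{\left(z,W \right)} = 3 - W + W z + \frac{2 W \left(7 + z\right)}{7}$ ($w{\left(z,W \right)} = \left(z W + \left(3 + 2 \frac{W \left(7 + z\right)}{7}\right)\right) - W = \left(W z + \left(3 + \frac{2 W \left(7 + z\right)}{7}\right)\right) - W = \left(3 + W z + \frac{2 W \left(7 + z\right)}{7}\right) - W = 3 - W + W z + \frac{2 W \left(7 + z\right)}{7}$)
$32814 - w{\left(127,-141 \right)} = 32814 - \left(3 - 141 + \frac{9}{7} \left(-141\right) 127\right) = 32814 - \left(3 - 141 - \frac{161163}{7}\right) = 32814 - - \frac{162129}{7} = 32814 + \frac{162129}{7} = \frac{391827}{7}$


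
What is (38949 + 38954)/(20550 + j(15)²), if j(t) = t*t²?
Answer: 77903/11411175 ≈ 0.0068269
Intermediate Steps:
j(t) = t³
(38949 + 38954)/(20550 + j(15)²) = (38949 + 38954)/(20550 + (15³)²) = 77903/(20550 + 3375²) = 77903/(20550 + 11390625) = 77903/11411175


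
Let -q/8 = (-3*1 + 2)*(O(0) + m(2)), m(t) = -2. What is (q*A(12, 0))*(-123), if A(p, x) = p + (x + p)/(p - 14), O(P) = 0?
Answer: 11808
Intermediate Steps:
A(p, x) = p + (p + x)/(-14 + p)
q = -16 (q = -8*(-3*1 + 2)*(0 - 2) = -8*(-3 + 2)*(-2) = -(-8)*(-2) = -8*2 = -16)
(q*A(12, 0))*(-123) = -16*(0 + 12**2 - 13*12)/(-14 + 12)*(-123) = -16*(0 + 144 - 156)/(-2)*(-123) = -(-8)*(-12)*(-123) = -16*6*(-123) = -96*(-123) = 11808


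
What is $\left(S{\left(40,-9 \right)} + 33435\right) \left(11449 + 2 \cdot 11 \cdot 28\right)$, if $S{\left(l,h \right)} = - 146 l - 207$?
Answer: $330436220$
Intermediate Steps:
$S{\left(l,h \right)} = -207 - 146 l$
$\left(S{\left(40,-9 \right)} + 33435\right) \left(11449 + 2 \cdot 11 \cdot 28\right) = \left(\left(-207 - 5840\right) + 33435\right) \left(11449 + 2 \cdot 11 \cdot 28\right) = \left(\left(-207 - 5840\right) + 33435\right) \left(11449 + 22 \cdot 28\right) = \left(-6047 + 33435\right) \left(11449 + 616\right) = 27388 \cdot 12065 = 330436220$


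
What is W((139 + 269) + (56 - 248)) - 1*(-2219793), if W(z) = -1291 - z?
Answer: 2218286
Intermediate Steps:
W((139 + 269) + (56 - 248)) - 1*(-2219793) = (-1291 - ((139 + 269) + (56 - 248))) - 1*(-2219793) = (-1291 - (408 - 192)) + 2219793 = (-1291 - 1*216) + 2219793 = (-1291 - 216) + 2219793 = -1507 + 2219793 = 2218286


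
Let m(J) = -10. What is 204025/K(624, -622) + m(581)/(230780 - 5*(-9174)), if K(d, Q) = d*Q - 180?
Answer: -5644739933/10742540820 ≈ -0.52546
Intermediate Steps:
K(d, Q) = -180 + Q*d (K(d, Q) = Q*d - 180 = -180 + Q*d)
204025/K(624, -622) + m(581)/(230780 - 5*(-9174)) = 204025/(-180 - 622*624) - 10/(230780 - 5*(-9174)) = 204025/(-180 - 388128) - 10/(230780 + 45870) = 204025/(-388308) - 10/276650 = 204025*(-1/388308) - 10*1/276650 = -204025/388308 - 1/27665 = -5644739933/10742540820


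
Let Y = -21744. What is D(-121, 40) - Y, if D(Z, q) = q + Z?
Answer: 21663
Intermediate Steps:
D(Z, q) = Z + q
D(-121, 40) - Y = (-121 + 40) - 1*(-21744) = -81 + 21744 = 21663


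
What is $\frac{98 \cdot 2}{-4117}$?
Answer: $- \frac{196}{4117} \approx -0.047607$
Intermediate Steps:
$\frac{98 \cdot 2}{-4117} = 196 \left(- \frac{1}{4117}\right) = - \frac{196}{4117}$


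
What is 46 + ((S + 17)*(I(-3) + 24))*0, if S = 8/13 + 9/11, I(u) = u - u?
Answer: 46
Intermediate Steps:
I(u) = 0
S = 205/143 (S = 8*(1/13) + 9*(1/11) = 8/13 + 9/11 = 205/143 ≈ 1.4336)
46 + ((S + 17)*(I(-3) + 24))*0 = 46 + ((205/143 + 17)*(0 + 24))*0 = 46 + ((2636/143)*24)*0 = 46 + (63264/143)*0 = 46 + 0 = 46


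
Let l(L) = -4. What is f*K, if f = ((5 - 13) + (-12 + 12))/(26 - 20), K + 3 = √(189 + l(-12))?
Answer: 4 - 4*√185/3 ≈ -14.135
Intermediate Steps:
K = -3 + √185 (K = -3 + √(189 - 4) = -3 + √185 ≈ 10.601)
f = -4/3 (f = (-8 + 0)/6 = -8*⅙ = -4/3 ≈ -1.3333)
f*K = -4*(-3 + √185)/3 = 4 - 4*√185/3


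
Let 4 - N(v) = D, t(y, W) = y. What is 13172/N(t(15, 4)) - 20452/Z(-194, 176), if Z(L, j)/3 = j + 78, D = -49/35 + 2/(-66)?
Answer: 204723821/85344 ≈ 2398.8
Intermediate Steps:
D = -236/165 (D = -49*1/35 + 2*(-1/66) = -7/5 - 1/33 = -236/165 ≈ -1.4303)
Z(L, j) = 234 + 3*j (Z(L, j) = 3*(j + 78) = 3*(78 + j) = 234 + 3*j)
N(v) = 896/165 (N(v) = 4 - 1*(-236/165) = 4 + 236/165 = 896/165)
13172/N(t(15, 4)) - 20452/Z(-194, 176) = 13172/(896/165) - 20452/(234 + 3*176) = 13172*(165/896) - 20452/(234 + 528) = 543345/224 - 20452/762 = 543345/224 - 20452*1/762 = 543345/224 - 10226/381 = 204723821/85344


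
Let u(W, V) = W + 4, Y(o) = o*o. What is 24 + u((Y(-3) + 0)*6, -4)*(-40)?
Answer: -2296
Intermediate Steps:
Y(o) = o²
u(W, V) = 4 + W
24 + u((Y(-3) + 0)*6, -4)*(-40) = 24 + (4 + ((-3)² + 0)*6)*(-40) = 24 + (4 + (9 + 0)*6)*(-40) = 24 + (4 + 9*6)*(-40) = 24 + (4 + 54)*(-40) = 24 + 58*(-40) = 24 - 2320 = -2296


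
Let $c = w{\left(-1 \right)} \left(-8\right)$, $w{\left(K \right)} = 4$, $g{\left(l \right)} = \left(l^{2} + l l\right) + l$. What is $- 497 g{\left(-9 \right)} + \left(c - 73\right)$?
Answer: $-76146$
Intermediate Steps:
$g{\left(l \right)} = l + 2 l^{2}$ ($g{\left(l \right)} = \left(l^{2} + l^{2}\right) + l = 2 l^{2} + l = l + 2 l^{2}$)
$c = -32$ ($c = 4 \left(-8\right) = -32$)
$- 497 g{\left(-9 \right)} + \left(c - 73\right) = - 497 \left(- 9 \left(1 + 2 \left(-9\right)\right)\right) - 105 = - 497 \left(- 9 \left(1 - 18\right)\right) - 105 = - 497 \left(\left(-9\right) \left(-17\right)\right) - 105 = \left(-497\right) 153 - 105 = -76041 - 105 = -76146$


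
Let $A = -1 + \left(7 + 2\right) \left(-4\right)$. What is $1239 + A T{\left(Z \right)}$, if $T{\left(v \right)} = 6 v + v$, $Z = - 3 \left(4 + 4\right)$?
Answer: $7455$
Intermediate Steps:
$Z = -24$ ($Z = \left(-3\right) 8 = -24$)
$A = -37$ ($A = -1 + 9 \left(-4\right) = -1 - 36 = -37$)
$T{\left(v \right)} = 7 v$
$1239 + A T{\left(Z \right)} = 1239 - 37 \cdot 7 \left(-24\right) = 1239 - -6216 = 1239 + 6216 = 7455$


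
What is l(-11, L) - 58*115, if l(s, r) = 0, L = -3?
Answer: -6670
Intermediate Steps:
l(-11, L) - 58*115 = 0 - 58*115 = 0 - 6670 = -6670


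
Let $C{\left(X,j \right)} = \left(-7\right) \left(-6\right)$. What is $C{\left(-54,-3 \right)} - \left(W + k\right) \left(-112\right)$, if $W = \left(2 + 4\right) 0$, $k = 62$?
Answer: $6986$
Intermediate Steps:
$C{\left(X,j \right)} = 42$
$W = 0$ ($W = 6 \cdot 0 = 0$)
$C{\left(-54,-3 \right)} - \left(W + k\right) \left(-112\right) = 42 - \left(0 + 62\right) \left(-112\right) = 42 - 62 \left(-112\right) = 42 - -6944 = 42 + 6944 = 6986$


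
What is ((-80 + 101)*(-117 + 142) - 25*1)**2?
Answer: 250000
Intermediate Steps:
((-80 + 101)*(-117 + 142) - 25*1)**2 = (21*25 - 25)**2 = (525 - 25)**2 = 500**2 = 250000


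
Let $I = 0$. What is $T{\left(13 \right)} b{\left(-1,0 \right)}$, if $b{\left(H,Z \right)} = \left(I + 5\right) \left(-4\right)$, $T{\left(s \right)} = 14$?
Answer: $-280$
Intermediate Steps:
$b{\left(H,Z \right)} = -20$ ($b{\left(H,Z \right)} = \left(0 + 5\right) \left(-4\right) = 5 \left(-4\right) = -20$)
$T{\left(13 \right)} b{\left(-1,0 \right)} = 14 \left(-20\right) = -280$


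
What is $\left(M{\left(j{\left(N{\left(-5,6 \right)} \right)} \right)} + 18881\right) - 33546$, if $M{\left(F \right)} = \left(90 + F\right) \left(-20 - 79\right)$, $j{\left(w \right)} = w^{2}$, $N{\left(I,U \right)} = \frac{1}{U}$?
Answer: $- \frac{94311}{4} \approx -23578.0$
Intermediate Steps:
$M{\left(F \right)} = -8910 - 99 F$ ($M{\left(F \right)} = \left(90 + F\right) \left(-99\right) = -8910 - 99 F$)
$\left(M{\left(j{\left(N{\left(-5,6 \right)} \right)} \right)} + 18881\right) - 33546 = \left(\left(-8910 - 99 \left(\frac{1}{6}\right)^{2}\right) + 18881\right) - 33546 = \left(\left(-8910 - \frac{99}{36}\right) + 18881\right) - 33546 = \left(\left(-8910 - \frac{11}{4}\right) + 18881\right) - 33546 = \left(- \frac{35651}{4} + 18881\right) - 33546 = \frac{39873}{4} - 33546 = - \frac{94311}{4}$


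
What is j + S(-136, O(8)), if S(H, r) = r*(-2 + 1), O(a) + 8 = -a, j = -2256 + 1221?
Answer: -1019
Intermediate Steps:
j = -1035
O(a) = -8 - a
S(H, r) = -r (S(H, r) = r*(-1) = -r)
j + S(-136, O(8)) = -1035 - (-8 - 1*8) = -1035 - (-8 - 8) = -1035 - 1*(-16) = -1035 + 16 = -1019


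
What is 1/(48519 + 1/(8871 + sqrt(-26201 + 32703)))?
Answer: 1908934912506/92619613235084639 + sqrt(6502)/185239226470169278 ≈ 2.0610e-5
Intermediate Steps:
1/(48519 + 1/(8871 + sqrt(-26201 + 32703))) = 1/(48519 + 1/(8871 + sqrt(6502)))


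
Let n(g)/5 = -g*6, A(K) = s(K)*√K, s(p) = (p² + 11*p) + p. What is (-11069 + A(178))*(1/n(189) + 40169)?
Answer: -2521055836801/5670 + 770278330478*√178/567 ≈ 1.7680e+10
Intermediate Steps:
s(p) = p² + 12*p
A(K) = K^(3/2)*(12 + K) (A(K) = (K*(12 + K))*√K = K^(3/2)*(12 + K))
n(g) = -30*g (n(g) = 5*(-g*6) = 5*(-6*g) = -30*g)
(-11069 + A(178))*(1/n(189) + 40169) = (-11069 + 178^(3/2)*(12 + 178))*(1/(-30*189) + 40169) = (-11069 + (178*√178)*190)*(1/(-5670) + 40169) = (-11069 + 33820*√178)*(-1/5670 + 40169) = (-11069 + 33820*√178)*(227758229/5670) = -2521055836801/5670 + 770278330478*√178/567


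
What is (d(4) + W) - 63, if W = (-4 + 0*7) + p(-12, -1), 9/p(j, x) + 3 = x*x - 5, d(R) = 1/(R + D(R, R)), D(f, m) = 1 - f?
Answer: -471/7 ≈ -67.286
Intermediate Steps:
d(R) = 1 (d(R) = 1/(R + (1 - R)) = 1/1 = 1)
p(j, x) = 9/(-8 + x²) (p(j, x) = 9/(-3 + (x*x - 5)) = 9/(-3 + (x² - 5)) = 9/(-3 + (-5 + x²)) = 9/(-8 + x²))
W = -37/7 (W = (-4 + 0*7) + 9/(-8 + (-1)²) = (-4 + 0) + 9/(-8 + 1) = -4 + 9/(-7) = -4 + 9*(-⅐) = -4 - 9/7 = -37/7 ≈ -5.2857)
(d(4) + W) - 63 = (1 - 37/7) - 63 = -30/7 - 63 = -471/7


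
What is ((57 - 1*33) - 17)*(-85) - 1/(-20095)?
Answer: -11956524/20095 ≈ -595.00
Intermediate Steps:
((57 - 1*33) - 17)*(-85) - 1/(-20095) = ((57 - 33) - 17)*(-85) - 1*(-1/20095) = (24 - 17)*(-85) + 1/20095 = 7*(-85) + 1/20095 = -595 + 1/20095 = -11956524/20095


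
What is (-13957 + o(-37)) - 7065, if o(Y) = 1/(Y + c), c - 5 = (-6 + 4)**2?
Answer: -588617/28 ≈ -21022.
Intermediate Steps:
c = 9 (c = 5 + (-6 + 4)**2 = 5 + (-2)**2 = 5 + 4 = 9)
o(Y) = 1/(9 + Y) (o(Y) = 1/(Y + 9) = 1/(9 + Y))
(-13957 + o(-37)) - 7065 = (-13957 + 1/(9 - 37)) - 7065 = (-13957 + 1/(-28)) - 7065 = (-13957 - 1/28) - 7065 = -390797/28 - 7065 = -588617/28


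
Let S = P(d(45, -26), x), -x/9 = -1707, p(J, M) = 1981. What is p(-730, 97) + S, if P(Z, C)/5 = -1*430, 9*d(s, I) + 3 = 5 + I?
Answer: -169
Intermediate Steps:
x = 15363 (x = -9*(-1707) = 15363)
d(s, I) = 2/9 + I/9 (d(s, I) = -⅓ + (5 + I)/9 = -⅓ + (5/9 + I/9) = 2/9 + I/9)
P(Z, C) = -2150 (P(Z, C) = 5*(-1*430) = 5*(-430) = -2150)
S = -2150
p(-730, 97) + S = 1981 - 2150 = -169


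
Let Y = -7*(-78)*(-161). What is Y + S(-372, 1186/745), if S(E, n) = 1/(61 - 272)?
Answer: -18548167/211 ≈ -87906.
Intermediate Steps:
S(E, n) = -1/211 (S(E, n) = 1/(-211) = -1/211)
Y = -87906 (Y = 546*(-161) = -87906)
Y + S(-372, 1186/745) = -87906 - 1/211 = -18548167/211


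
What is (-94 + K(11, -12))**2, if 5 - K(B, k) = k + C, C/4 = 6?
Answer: 10201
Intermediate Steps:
C = 24 (C = 4*6 = 24)
K(B, k) = -19 - k (K(B, k) = 5 - (k + 24) = 5 - (24 + k) = 5 + (-24 - k) = -19 - k)
(-94 + K(11, -12))**2 = (-94 + (-19 - 1*(-12)))**2 = (-94 + (-19 + 12))**2 = (-94 - 7)**2 = (-101)**2 = 10201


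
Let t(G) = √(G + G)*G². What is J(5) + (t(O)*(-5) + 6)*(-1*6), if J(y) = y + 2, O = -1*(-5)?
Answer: -29 + 750*√10 ≈ 2342.7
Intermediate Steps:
O = 5
J(y) = 2 + y
t(G) = √2*G^(5/2) (t(G) = √(2*G)*G² = (√2*√G)*G² = √2*G^(5/2))
J(5) + (t(O)*(-5) + 6)*(-1*6) = (2 + 5) + ((√2*5^(5/2))*(-5) + 6)*(-1*6) = 7 + ((√2*(25*√5))*(-5) + 6)*(-6) = 7 + ((25*√10)*(-5) + 6)*(-6) = 7 + (-125*√10 + 6)*(-6) = 7 + (6 - 125*√10)*(-6) = 7 + (-36 + 750*√10) = -29 + 750*√10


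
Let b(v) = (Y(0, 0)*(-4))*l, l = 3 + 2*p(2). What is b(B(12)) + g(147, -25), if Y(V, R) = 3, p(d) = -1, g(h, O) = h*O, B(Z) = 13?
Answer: -3687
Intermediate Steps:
g(h, O) = O*h
l = 1 (l = 3 + 2*(-1) = 3 - 2 = 1)
b(v) = -12 (b(v) = (3*(-4))*1 = -12*1 = -12)
b(B(12)) + g(147, -25) = -12 - 25*147 = -12 - 3675 = -3687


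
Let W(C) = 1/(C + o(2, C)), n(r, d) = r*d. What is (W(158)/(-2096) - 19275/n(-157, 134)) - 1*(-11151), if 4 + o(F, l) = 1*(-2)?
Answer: 37373073804329/3351269248 ≈ 11152.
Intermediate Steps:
o(F, l) = -6 (o(F, l) = -4 + 1*(-2) = -4 - 2 = -6)
n(r, d) = d*r
W(C) = 1/(-6 + C) (W(C) = 1/(C - 6) = 1/(-6 + C))
(W(158)/(-2096) - 19275/n(-157, 134)) - 1*(-11151) = (1/((-6 + 158)*(-2096)) - 19275/(134*(-157))) - 1*(-11151) = (-1/2096/152 - 19275/(-21038)) + 11151 = ((1/152)*(-1/2096) - 19275*(-1/21038)) + 11151 = (-1/318592 + 19275/21038) + 11151 = 3070419881/3351269248 + 11151 = 37373073804329/3351269248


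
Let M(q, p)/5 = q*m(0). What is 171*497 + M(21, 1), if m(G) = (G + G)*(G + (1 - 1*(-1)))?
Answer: 84987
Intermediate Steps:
m(G) = 2*G*(2 + G) (m(G) = (2*G)*(G + (1 + 1)) = (2*G)*(G + 2) = (2*G)*(2 + G) = 2*G*(2 + G))
M(q, p) = 0 (M(q, p) = 5*(q*(2*0*(2 + 0))) = 5*(q*(2*0*2)) = 5*(q*0) = 5*0 = 0)
171*497 + M(21, 1) = 171*497 + 0 = 84987 + 0 = 84987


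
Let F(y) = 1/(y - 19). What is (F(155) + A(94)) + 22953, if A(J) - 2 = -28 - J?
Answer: 3105289/136 ≈ 22833.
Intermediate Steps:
F(y) = 1/(-19 + y)
A(J) = -26 - J (A(J) = 2 + (-28 - J) = -26 - J)
(F(155) + A(94)) + 22953 = (1/(-19 + 155) + (-26 - 1*94)) + 22953 = (1/136 + (-26 - 94)) + 22953 = (1/136 - 120) + 22953 = -16319/136 + 22953 = 3105289/136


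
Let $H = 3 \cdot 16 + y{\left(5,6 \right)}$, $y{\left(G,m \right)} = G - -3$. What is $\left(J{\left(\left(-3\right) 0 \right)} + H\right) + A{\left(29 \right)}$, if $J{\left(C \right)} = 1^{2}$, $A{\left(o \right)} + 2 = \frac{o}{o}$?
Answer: $56$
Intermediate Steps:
$A{\left(o \right)} = -1$ ($A{\left(o \right)} = -2 + \frac{o}{o} = -2 + 1 = -1$)
$y{\left(G,m \right)} = 3 + G$ ($y{\left(G,m \right)} = G + 3 = 3 + G$)
$J{\left(C \right)} = 1$
$H = 56$ ($H = 3 \cdot 16 + \left(3 + 5\right) = 48 + 8 = 56$)
$\left(J{\left(\left(-3\right) 0 \right)} + H\right) + A{\left(29 \right)} = \left(1 + 56\right) - 1 = 57 - 1 = 56$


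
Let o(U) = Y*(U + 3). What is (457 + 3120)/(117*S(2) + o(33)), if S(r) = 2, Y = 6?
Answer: 3577/450 ≈ 7.9489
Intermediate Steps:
o(U) = 18 + 6*U (o(U) = 6*(U + 3) = 6*(3 + U) = 18 + 6*U)
(457 + 3120)/(117*S(2) + o(33)) = (457 + 3120)/(117*2 + (18 + 6*33)) = 3577/(234 + (18 + 198)) = 3577/(234 + 216) = 3577/450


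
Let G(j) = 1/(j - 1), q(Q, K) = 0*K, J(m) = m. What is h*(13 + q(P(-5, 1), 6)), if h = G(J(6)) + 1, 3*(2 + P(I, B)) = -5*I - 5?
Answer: 78/5 ≈ 15.600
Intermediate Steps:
P(I, B) = -11/3 - 5*I/3 (P(I, B) = -2 + (-5*I - 5)/3 = -2 + (-5 - 5*I)/3 = -2 + (-5/3 - 5*I/3) = -11/3 - 5*I/3)
q(Q, K) = 0
G(j) = 1/(-1 + j)
h = 6/5 (h = 1/(-1 + 6) + 1 = 1/5 + 1 = 6/5 ≈ 1.2000)
h*(13 + q(P(-5, 1), 6)) = 6*(13 + 0)/5 = (6/5)*13 = 78/5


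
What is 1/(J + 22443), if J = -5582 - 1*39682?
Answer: -1/22821 ≈ -4.3819e-5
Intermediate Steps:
J = -45264 (J = -5582 - 39682 = -45264)
1/(J + 22443) = 1/(-45264 + 22443) = 1/(-22821) = -1/22821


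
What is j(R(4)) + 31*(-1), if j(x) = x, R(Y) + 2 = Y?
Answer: -29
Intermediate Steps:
R(Y) = -2 + Y
j(R(4)) + 31*(-1) = (-2 + 4) + 31*(-1) = 2 - 31 = -29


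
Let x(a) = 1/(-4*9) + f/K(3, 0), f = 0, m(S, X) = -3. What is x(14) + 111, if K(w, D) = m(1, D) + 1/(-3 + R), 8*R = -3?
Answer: 3995/36 ≈ 110.97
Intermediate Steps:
R = -3/8 (R = (1/8)*(-3) = -3/8 ≈ -0.37500)
K(w, D) = -89/27 (K(w, D) = -3 + 1/(-3 - 3/8) = -3 + 1/(-27/8) = -3 - 8/27 = -89/27)
x(a) = -1/36 (x(a) = 1/(-4*9) + 0/(-89/27) = -1/4*1/9 + 0*(-27/89) = -1/36 + 0 = -1/36)
x(14) + 111 = -1/36 + 111 = 3995/36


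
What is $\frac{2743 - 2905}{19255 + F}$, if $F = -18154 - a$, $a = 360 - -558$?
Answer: $- \frac{54}{61} \approx -0.88525$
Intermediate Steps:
$a = 918$ ($a = 360 + 558 = 918$)
$F = -19072$ ($F = -18154 - 918 = -19072$)
$\frac{2743 - 2905}{19255 + F} = \frac{2743 - 2905}{19255 - 19072} = - \frac{162}{183} = \left(-162\right) \frac{1}{183} = - \frac{54}{61}$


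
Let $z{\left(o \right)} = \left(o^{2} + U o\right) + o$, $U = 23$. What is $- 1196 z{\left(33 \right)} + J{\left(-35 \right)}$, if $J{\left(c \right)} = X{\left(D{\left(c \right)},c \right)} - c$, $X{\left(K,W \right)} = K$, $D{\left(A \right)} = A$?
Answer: $-2249676$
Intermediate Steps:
$z{\left(o \right)} = o^{2} + 24 o$ ($z{\left(o \right)} = \left(o^{2} + 23 o\right) + o = o^{2} + 24 o$)
$J{\left(c \right)} = 0$ ($J{\left(c \right)} = c - c = 0$)
$- 1196 z{\left(33 \right)} + J{\left(-35 \right)} = - 1196 \cdot 33 \left(24 + 33\right) + 0 = - 1196 \cdot 33 \cdot 57 + 0 = \left(-1196\right) 1881 + 0 = -2249676 + 0 = -2249676$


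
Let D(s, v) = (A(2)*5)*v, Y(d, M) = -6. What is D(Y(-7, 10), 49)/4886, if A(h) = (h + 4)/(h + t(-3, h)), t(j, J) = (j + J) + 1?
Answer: 105/698 ≈ 0.15043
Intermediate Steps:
t(j, J) = 1 + J + j (t(j, J) = (J + j) + 1 = 1 + J + j)
A(h) = (4 + h)/(-2 + 2*h) (A(h) = (h + 4)/(h + (1 + h - 3)) = (4 + h)/(h + (-2 + h)) = (4 + h)/(-2 + 2*h))
D(s, v) = 15*v (D(s, v) = (((4 + 2)/(2*(-1 + 2)))*5)*v = (((1/2)*6/1)*5)*v = (((1/2)*1*6)*5)*v = (3*5)*v = 15*v)
D(Y(-7, 10), 49)/4886 = (15*49)/4886 = 735*(1/4886) = 105/698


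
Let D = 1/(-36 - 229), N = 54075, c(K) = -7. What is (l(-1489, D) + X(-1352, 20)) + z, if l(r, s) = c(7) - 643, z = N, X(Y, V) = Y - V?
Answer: 52053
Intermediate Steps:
z = 54075
D = -1/265 (D = 1/(-265) = -1/265 ≈ -0.0037736)
l(r, s) = -650 (l(r, s) = -7 - 643 = -650)
(l(-1489, D) + X(-1352, 20)) + z = (-650 + (-1352 - 1*20)) + 54075 = (-650 + (-1352 - 20)) + 54075 = (-650 - 1372) + 54075 = -2022 + 54075 = 52053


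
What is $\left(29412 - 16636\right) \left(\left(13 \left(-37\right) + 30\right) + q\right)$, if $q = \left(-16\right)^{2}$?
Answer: $-2491320$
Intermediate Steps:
$q = 256$
$\left(29412 - 16636\right) \left(\left(13 \left(-37\right) + 30\right) + q\right) = \left(29412 - 16636\right) \left(\left(13 \left(-37\right) + 30\right) + 256\right) = 12776 \left(\left(-481 + 30\right) + 256\right) = 12776 \left(-451 + 256\right) = 12776 \left(-195\right) = -2491320$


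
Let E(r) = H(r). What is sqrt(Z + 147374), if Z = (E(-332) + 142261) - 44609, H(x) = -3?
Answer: sqrt(245023) ≈ 495.00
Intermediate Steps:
E(r) = -3
Z = 97649 (Z = (-3 + 142261) - 44609 = 142258 - 44609 = 97649)
sqrt(Z + 147374) = sqrt(97649 + 147374) = sqrt(245023)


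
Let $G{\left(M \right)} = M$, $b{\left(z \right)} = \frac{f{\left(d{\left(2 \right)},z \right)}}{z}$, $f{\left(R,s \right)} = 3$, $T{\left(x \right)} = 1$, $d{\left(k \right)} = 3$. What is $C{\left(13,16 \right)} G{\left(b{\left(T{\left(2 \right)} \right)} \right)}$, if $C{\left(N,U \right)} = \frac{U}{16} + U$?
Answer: $51$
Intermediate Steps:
$C{\left(N,U \right)} = \frac{17 U}{16}$ ($C{\left(N,U \right)} = U \frac{1}{16} + U = \frac{U}{16} + U = \frac{17 U}{16}$)
$b{\left(z \right)} = \frac{3}{z}$
$C{\left(13,16 \right)} G{\left(b{\left(T{\left(2 \right)} \right)} \right)} = \frac{17}{16} \cdot 16 \cdot \frac{3}{1} = 17 \cdot 3 \cdot 1 = 17 \cdot 3 = 51$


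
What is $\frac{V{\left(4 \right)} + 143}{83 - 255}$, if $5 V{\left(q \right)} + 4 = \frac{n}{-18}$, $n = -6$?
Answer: $- \frac{1067}{1290} \approx -0.82713$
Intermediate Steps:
$V{\left(q \right)} = - \frac{11}{15}$ ($V{\left(q \right)} = - \frac{4}{5} + \frac{\left(-6\right) \frac{1}{-18}}{5} = - \frac{4}{5} + \frac{\left(-6\right) \left(- \frac{1}{18}\right)}{5} = - \frac{4}{5} + \frac{1}{5} \cdot \frac{1}{3} = - \frac{4}{5} + \frac{1}{15} = - \frac{11}{15}$)
$\frac{V{\left(4 \right)} + 143}{83 - 255} = \frac{- \frac{11}{15} + 143}{83 - 255} = \frac{2134}{15 \left(-172\right)} = \frac{2134}{15} \left(- \frac{1}{172}\right) = - \frac{1067}{1290}$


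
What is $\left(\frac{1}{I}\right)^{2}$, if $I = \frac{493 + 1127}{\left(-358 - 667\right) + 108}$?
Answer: $\frac{840889}{2624400} \approx 0.32041$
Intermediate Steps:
$I = - \frac{1620}{917}$ ($I = \frac{1620}{\left(-358 - 667\right) + 108} = \frac{1620}{-1025 + 108} = \frac{1620}{-917} = 1620 \left(- \frac{1}{917}\right) = - \frac{1620}{917} \approx -1.7666$)
$\left(\frac{1}{I}\right)^{2} = \left(\frac{1}{- \frac{1620}{917}}\right)^{2} = \left(- \frac{917}{1620}\right)^{2} = \frac{840889}{2624400}$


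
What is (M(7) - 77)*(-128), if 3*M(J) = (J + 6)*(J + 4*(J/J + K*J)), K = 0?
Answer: 11264/3 ≈ 3754.7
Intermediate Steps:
M(J) = (4 + J)*(6 + J)/3 (M(J) = ((J + 6)*(J + 4*(J/J + 0*J)))/3 = ((6 + J)*(J + 4*(1 + 0)))/3 = ((6 + J)*(J + 4*1))/3 = ((6 + J)*(J + 4))/3 = ((6 + J)*(4 + J))/3 = ((4 + J)*(6 + J))/3 = (4 + J)*(6 + J)/3)
(M(7) - 77)*(-128) = ((8 + (⅓)*7² + (10/3)*7) - 77)*(-128) = ((8 + (⅓)*49 + 70/3) - 77)*(-128) = ((8 + 49/3 + 70/3) - 77)*(-128) = (143/3 - 77)*(-128) = -88/3*(-128) = 11264/3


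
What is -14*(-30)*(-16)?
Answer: -6720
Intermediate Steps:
-14*(-30)*(-16) = 420*(-16) = -6720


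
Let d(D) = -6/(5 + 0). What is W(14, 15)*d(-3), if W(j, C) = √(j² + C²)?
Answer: -6*√421/5 ≈ -24.622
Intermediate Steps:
W(j, C) = √(C² + j²)
d(D) = -6/5
W(14, 15)*d(-3) = √(15² + 14²)*(-6/5) = √(225 + 196)*(-6/5) = √421*(-6/5) = -6*√421/5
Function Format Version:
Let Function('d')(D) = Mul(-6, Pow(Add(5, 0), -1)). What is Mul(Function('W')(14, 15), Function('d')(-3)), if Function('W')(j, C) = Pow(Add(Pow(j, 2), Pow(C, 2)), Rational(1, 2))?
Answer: Mul(Rational(-6, 5), Pow(421, Rational(1, 2))) ≈ -24.622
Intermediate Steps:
Function('W')(j, C) = Pow(Add(Pow(C, 2), Pow(j, 2)), Rational(1, 2))
Function('d')(D) = Rational(-6, 5) (Function('d')(D) = Mul(-6, Pow(5, -1)) = Mul(-6, Rational(1, 5)) = Rational(-6, 5))
Mul(Function('W')(14, 15), Function('d')(-3)) = Mul(Pow(Add(Pow(15, 2), Pow(14, 2)), Rational(1, 2)), Rational(-6, 5)) = Mul(Pow(Add(225, 196), Rational(1, 2)), Rational(-6, 5)) = Mul(Pow(421, Rational(1, 2)), Rational(-6, 5)) = Mul(Rational(-6, 5), Pow(421, Rational(1, 2)))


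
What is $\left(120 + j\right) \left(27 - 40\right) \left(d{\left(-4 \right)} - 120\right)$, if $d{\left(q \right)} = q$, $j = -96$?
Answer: $38688$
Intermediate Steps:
$\left(120 + j\right) \left(27 - 40\right) \left(d{\left(-4 \right)} - 120\right) = \left(120 - 96\right) \left(27 - 40\right) \left(-4 - 120\right) = 24 \left(\left(-13\right) \left(-124\right)\right) = 24 \cdot 1612 = 38688$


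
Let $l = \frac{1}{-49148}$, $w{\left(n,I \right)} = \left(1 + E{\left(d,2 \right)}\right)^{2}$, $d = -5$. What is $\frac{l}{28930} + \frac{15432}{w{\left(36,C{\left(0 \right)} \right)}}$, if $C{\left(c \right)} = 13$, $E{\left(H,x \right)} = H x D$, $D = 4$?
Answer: $\frac{7314004835653}{720878781480} \approx 10.146$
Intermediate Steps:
$E{\left(H,x \right)} = 4 H x$ ($E{\left(H,x \right)} = H x 4 = 4 H x$)
$w{\left(n,I \right)} = 1521$ ($w{\left(n,I \right)} = \left(1 + 4 \left(-5\right) 2\right)^{2} = \left(1 - 40\right)^{2} = \left(-39\right)^{2} = 1521$)
$l = - \frac{1}{49148} \approx -2.0347 \cdot 10^{-5}$
$\frac{l}{28930} + \frac{15432}{w{\left(36,C{\left(0 \right)} \right)}} = - \frac{1}{49148 \cdot 28930} + \frac{15432}{1521} = \left(- \frac{1}{49148}\right) \frac{1}{28930} + 15432 \cdot \frac{1}{1521} = - \frac{1}{1421851640} + \frac{5144}{507} = \frac{7314004835653}{720878781480}$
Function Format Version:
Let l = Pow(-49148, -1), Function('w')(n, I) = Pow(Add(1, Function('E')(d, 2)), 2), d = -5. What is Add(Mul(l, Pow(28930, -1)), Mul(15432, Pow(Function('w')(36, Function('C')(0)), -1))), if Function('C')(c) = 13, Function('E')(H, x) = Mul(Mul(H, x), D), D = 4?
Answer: Rational(7314004835653, 720878781480) ≈ 10.146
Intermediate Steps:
Function('E')(H, x) = Mul(4, H, x) (Function('E')(H, x) = Mul(Mul(H, x), 4) = Mul(4, H, x))
Function('w')(n, I) = 1521 (Function('w')(n, I) = Pow(Add(1, Mul(4, -5, 2)), 2) = Pow(Add(1, -40), 2) = Pow(-39, 2) = 1521)
l = Rational(-1, 49148) ≈ -2.0347e-5
Add(Mul(l, Pow(28930, -1)), Mul(15432, Pow(Function('w')(36, Function('C')(0)), -1))) = Add(Mul(Rational(-1, 49148), Pow(28930, -1)), Mul(15432, Pow(1521, -1))) = Add(Mul(Rational(-1, 49148), Rational(1, 28930)), Mul(15432, Rational(1, 1521))) = Add(Rational(-1, 1421851640), Rational(5144, 507)) = Rational(7314004835653, 720878781480)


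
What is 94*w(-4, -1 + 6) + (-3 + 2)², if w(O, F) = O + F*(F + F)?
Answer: 4325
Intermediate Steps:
w(O, F) = O + 2*F² (w(O, F) = O + F*(2*F) = O + 2*F²)
94*w(-4, -1 + 6) + (-3 + 2)² = 94*(-4 + 2*(-1 + 6)²) + (-3 + 2)² = 94*(-4 + 2*5²) + (-1)² = 94*(-4 + 2*25) + 1 = 94*(-4 + 50) + 1 = 94*46 + 1 = 4324 + 1 = 4325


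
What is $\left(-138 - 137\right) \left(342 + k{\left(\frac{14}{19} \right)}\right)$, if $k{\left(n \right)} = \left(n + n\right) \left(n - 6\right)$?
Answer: $- \frac{33182050}{361} \approx -91917.0$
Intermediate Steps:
$k{\left(n \right)} = 2 n \left(-6 + n\right)$
$\left(-138 - 137\right) \left(342 + k{\left(\frac{14}{19} \right)}\right) = \left(-138 - 137\right) \left(342 + 2 \cdot \frac{14}{19} \left(-6 + \frac{14}{19}\right)\right) = - 275 \left(342 + 2 \cdot 14 \cdot \frac{1}{19} \left(-6 + 14 \cdot \frac{1}{19}\right)\right) = - 275 \left(342 + 2 \cdot \frac{14}{19} \left(-6 + \frac{14}{19}\right)\right) = - 275 \left(342 + 2 \cdot \frac{14}{19} \left(- \frac{100}{19}\right)\right) = - 275 \left(342 - \frac{2800}{361}\right) = \left(-275\right) \frac{120662}{361} = - \frac{33182050}{361}$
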